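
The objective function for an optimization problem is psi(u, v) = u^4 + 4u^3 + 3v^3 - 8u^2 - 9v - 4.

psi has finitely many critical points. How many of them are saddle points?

3

psi separates as a function of u plus a function of v, so ∇psi=0 decouples.
∂psi/∂u = 4u(u - 1)(u + 4) = 0 at u ∈ {-4, 0, 1}; ∂psi/∂v = 9(v - 1)(v + 1) = 0 at v ∈ {-1, 1}.
The Hessian is diagonal: diag(psi_uu, psi_vv). Second derivatives: psi_uu(-4)=80, psi_uu(0)=-16, psi_uu(1)=20; psi_vv(-1)=-18, psi_vv(1)=18.
Saddle points occur where the two diagonal entries have opposite signs: (-4, -1), (0, 1), (1, -1). Count: 3.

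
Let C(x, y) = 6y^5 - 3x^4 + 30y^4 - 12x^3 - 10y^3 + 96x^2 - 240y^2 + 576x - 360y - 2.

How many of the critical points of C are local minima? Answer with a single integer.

2

C separates as a function of x plus a function of y, so ∇C=0 decouples.
∂C/∂x = -12(x - 4)(x + 3)(x + 4) = 0 at x ∈ {-4, -3, 4}; ∂C/∂y = 30(y - 2)(y + 1)(y + 2)(y + 3) = 0 at y ∈ {-3, -2, -1, 2}.
The Hessian is diagonal: diag(C_xx, C_yy). Second derivatives: C_xx(-4)=-96, C_xx(-3)=84, C_xx(4)=-672; C_yy(-3)=-300, C_yy(-2)=120, C_yy(-1)=-180, C_yy(2)=1800.
Local minima occur where both diagonal entries positive: (-3, -2), (-3, 2). Count: 2.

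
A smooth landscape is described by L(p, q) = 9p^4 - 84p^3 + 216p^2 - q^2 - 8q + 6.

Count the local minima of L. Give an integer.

0

L separates as a function of p plus a function of q, so ∇L=0 decouples.
∂L/∂p = 36p(p - 4)(p - 3) = 0 at p ∈ {0, 3, 4}; ∂L/∂q = -2(q + 4) = 0 at q ∈ {-4}.
The Hessian is diagonal: diag(L_pp, L_qq). Second derivatives: L_pp(0)=432, L_pp(3)=-108, L_pp(4)=144; L_qq(-4)=-2.
Local minima occur where both diagonal entries positive: none. Count: 0.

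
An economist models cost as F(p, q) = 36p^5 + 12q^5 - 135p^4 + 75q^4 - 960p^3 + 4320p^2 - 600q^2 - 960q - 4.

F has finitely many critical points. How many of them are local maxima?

F separates as a function of p plus a function of q, so ∇F=0 decouples.
∂F/∂p = 180p(p - 4)(p - 3)(p + 4) = 0 at p ∈ {-4, 0, 3, 4}; ∂F/∂q = 60(q - 2)(q + 1)(q + 2)(q + 4) = 0 at q ∈ {-4, -2, -1, 2}.
The Hessian is diagonal: diag(F_pp, F_qq). Second derivatives: F_pp(-4)=-40320, F_pp(0)=8640, F_pp(3)=-3780, F_pp(4)=5760; F_qq(-4)=-2160, F_qq(-2)=480, F_qq(-1)=-540, F_qq(2)=4320.
Local maxima occur where both diagonal entries negative: (-4, -4), (-4, -1), (3, -4), (3, -1). Count: 4.

4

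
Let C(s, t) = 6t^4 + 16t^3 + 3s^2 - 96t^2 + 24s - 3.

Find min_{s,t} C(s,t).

-1075

C(s,t) separates as P(s) + Q(t) − 3, so its minimum is min P + min Q − 3.
P'(s) = 6s + 24 vanishes at s ∈ {-4}; Q'(t) = 24t(t - 2)(t + 4) vanishes at t ∈ {-4, 0, 2}.
Local minima of P (where P''>0): P(-4)=-48. Local minima of Q: Q(-4)=-1024, Q(2)=-160.
So the global minimum of C is P(-4) + Q(-4) − 3 = -48 − 1024 − 3 = -1075, attained at (-4, -4).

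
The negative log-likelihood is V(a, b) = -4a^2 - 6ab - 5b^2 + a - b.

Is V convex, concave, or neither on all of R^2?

V is quadratic, so its Hessian is the constant matrix H = [[-8, -6], [-6, -10]].
det(H) = 44, tr(H) = -18.
det(H) > 0 and tr(H) < 0, so H is negative definite everywhere: concave.

concave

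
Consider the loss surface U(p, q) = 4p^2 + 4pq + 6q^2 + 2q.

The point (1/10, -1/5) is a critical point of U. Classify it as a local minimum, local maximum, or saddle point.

The Hessian of U is constant: H = [[8, 4], [4, 12]].
det(H) = 8·12 − 4² = 80.
det(H) > 0 and tr(H) = 20 > 0, so H is positive definite and the point is a local minimum.

local minimum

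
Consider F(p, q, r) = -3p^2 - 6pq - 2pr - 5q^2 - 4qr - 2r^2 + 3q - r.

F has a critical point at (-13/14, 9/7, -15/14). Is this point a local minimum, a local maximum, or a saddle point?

local maximum

The Hessian is constant: H = [[-6, -6, -2], [-6, -10, -4], [-2, -4, -4]].
Leading principal minors: Δ₁ = -6, Δ₂ = 24, Δ₃ = -56.
The minors alternate sign starting negative (−, +, −), so H is negative definite: a local maximum.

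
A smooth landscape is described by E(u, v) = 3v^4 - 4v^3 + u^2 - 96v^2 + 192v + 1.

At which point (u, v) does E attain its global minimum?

(0, -4)

E(u,v) separates as P(u) + Q(v) + 1, so its minimum is min P + min Q + 1.
P'(u) = 2u vanishes at u ∈ {0}; Q'(v) = 12(v - 4)(v - 1)(v + 4) vanishes at v ∈ {-4, 1, 4}.
Local minima of P (where P''>0): P(0)=0. Local minima of Q: Q(-4)=-1280, Q(4)=-256.
So the global minimum of E is P(0) + Q(-4) + 1 = 0 − 1280 + 1 = -1279, attained at (0, -4).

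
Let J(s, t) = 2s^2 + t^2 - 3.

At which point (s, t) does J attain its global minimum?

(0, 0)

J(s,t) separates as P(s) + Q(t) − 3, so its minimum is min P + min Q − 3.
P'(s) = 4s vanishes at s ∈ {0}; Q'(t) = 2t vanishes at t ∈ {0}.
Local minima of P (where P''>0): P(0)=0. Local minima of Q: Q(0)=0.
So the global minimum of J is P(0) + Q(0) − 3 = 0 + 0 − 3 = -3, attained at (0, 0).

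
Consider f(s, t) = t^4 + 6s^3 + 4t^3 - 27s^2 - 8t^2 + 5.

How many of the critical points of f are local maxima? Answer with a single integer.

f separates as a function of s plus a function of t, so ∇f=0 decouples.
∂f/∂s = 18s(s - 3) = 0 at s ∈ {0, 3}; ∂f/∂t = 4t(t - 1)(t + 4) = 0 at t ∈ {-4, 0, 1}.
The Hessian is diagonal: diag(f_ss, f_tt). Second derivatives: f_ss(0)=-54, f_ss(3)=54; f_tt(-4)=80, f_tt(0)=-16, f_tt(1)=20.
Local maxima occur where both diagonal entries negative: (0, 0). Count: 1.

1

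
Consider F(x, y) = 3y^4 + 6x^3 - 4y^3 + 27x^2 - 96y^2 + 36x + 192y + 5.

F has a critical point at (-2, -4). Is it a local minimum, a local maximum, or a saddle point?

The mixed partial ∂²F/∂x∂y is 0, so the Hessian at any point is diag(F_xx, F_yy) = diag(18(2x + 3), 12(3y^2 - 2y - 16)).
At (-2, -4): H = diag(-18, 480).
The eigenvalues have opposite signs, so H is indefinite: a saddle point.

saddle point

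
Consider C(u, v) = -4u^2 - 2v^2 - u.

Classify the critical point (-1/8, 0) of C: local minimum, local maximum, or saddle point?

The Hessian of C is constant: H = [[-8, 0], [0, -4]].
det(H) = (-8)·(-4) − 0² = 32.
det(H) > 0 and tr(H) = -12 < 0, so H is negative definite and the point is a local maximum.

local maximum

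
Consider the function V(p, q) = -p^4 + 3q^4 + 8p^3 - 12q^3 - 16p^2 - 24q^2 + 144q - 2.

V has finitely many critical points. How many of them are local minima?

2

V separates as a function of p plus a function of q, so ∇V=0 decouples.
∂V/∂p = -4p(p - 4)(p - 2) = 0 at p ∈ {0, 2, 4}; ∂V/∂q = 12(q - 3)(q - 2)(q + 2) = 0 at q ∈ {-2, 2, 3}.
The Hessian is diagonal: diag(V_pp, V_qq). Second derivatives: V_pp(0)=-32, V_pp(2)=16, V_pp(4)=-32; V_qq(-2)=240, V_qq(2)=-48, V_qq(3)=60.
Local minima occur where both diagonal entries positive: (2, -2), (2, 3). Count: 2.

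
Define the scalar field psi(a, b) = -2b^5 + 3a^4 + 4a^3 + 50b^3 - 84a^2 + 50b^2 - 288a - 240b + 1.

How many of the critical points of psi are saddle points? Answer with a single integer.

psi separates as a function of a plus a function of b, so ∇psi=0 decouples.
∂psi/∂a = 12(a - 4)(a + 2)(a + 3) = 0 at a ∈ {-3, -2, 4}; ∂psi/∂b = -10(b - 4)(b - 1)(b + 2)(b + 3) = 0 at b ∈ {-3, -2, 1, 4}.
The Hessian is diagonal: diag(psi_aa, psi_bb). Second derivatives: psi_aa(-3)=84, psi_aa(-2)=-72, psi_aa(4)=504; psi_bb(-3)=280, psi_bb(-2)=-180, psi_bb(1)=360, psi_bb(4)=-1260.
Saddle points occur where the two diagonal entries have opposite signs: (-3, -2), (-3, 4), (-2, -3), (-2, 1), (4, -2), (4, 4). Count: 6.

6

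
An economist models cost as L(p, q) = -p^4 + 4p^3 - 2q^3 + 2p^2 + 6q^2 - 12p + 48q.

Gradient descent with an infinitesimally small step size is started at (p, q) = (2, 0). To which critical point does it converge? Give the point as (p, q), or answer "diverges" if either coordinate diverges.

L is separable, so gradient descent decouples: p follows -∂L/∂p, q follows -∂L/∂q.
∂L/∂p = -4(p - 3)(p - 1)(p + 1); at p=2 this is 12, so p decreases.
∂L/∂q = -6(q - 4)(q + 2); at q=0 this is 48, so q decreases.
p converges to its nearest critical value 1 (a local min of the p-part); q converges to -2. The iterate converges to (1, -2).

(1, -2)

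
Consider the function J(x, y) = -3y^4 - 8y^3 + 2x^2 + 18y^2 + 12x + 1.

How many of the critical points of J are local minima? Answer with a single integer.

J separates as a function of x plus a function of y, so ∇J=0 decouples.
∂J/∂x = 4(x + 3) = 0 at x ∈ {-3}; ∂J/∂y = -12y(y - 1)(y + 3) = 0 at y ∈ {-3, 0, 1}.
The Hessian is diagonal: diag(J_xx, J_yy). Second derivatives: J_xx(-3)=4; J_yy(-3)=-144, J_yy(0)=36, J_yy(1)=-48.
Local minima occur where both diagonal entries positive: (-3, 0). Count: 1.

1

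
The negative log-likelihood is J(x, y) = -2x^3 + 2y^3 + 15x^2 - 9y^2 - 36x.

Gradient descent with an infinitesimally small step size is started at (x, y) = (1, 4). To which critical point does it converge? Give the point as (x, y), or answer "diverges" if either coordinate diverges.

J is separable, so gradient descent decouples: x follows -∂J/∂x, y follows -∂J/∂y.
∂J/∂x = -6(x - 3)(x - 2); at x=1 this is -12, so x increases.
∂J/∂y = 6y(y - 3); at y=4 this is 24, so y decreases.
x converges to its nearest critical value 2 (a local min of the x-part); y converges to 3. The iterate converges to (2, 3).

(2, 3)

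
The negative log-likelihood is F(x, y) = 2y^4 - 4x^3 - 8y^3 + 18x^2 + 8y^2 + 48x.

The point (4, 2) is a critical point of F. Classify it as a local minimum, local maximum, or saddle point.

saddle point

The mixed partial ∂²F/∂x∂y is 0, so the Hessian at any point is diag(F_xx, F_yy) = diag(12(-2x + 3), 8(3y^2 - 6y + 2)).
At (4, 2): H = diag(-60, 16).
The eigenvalues have opposite signs, so H is indefinite: a saddle point.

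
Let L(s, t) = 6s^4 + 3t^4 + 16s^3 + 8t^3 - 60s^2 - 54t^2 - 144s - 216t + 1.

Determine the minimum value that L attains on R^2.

L(s,t) separates as P(s) + Q(t) + 1, so its minimum is min P + min Q + 1.
P'(s) = 24(s - 2)(s + 1)(s + 3) vanishes at s ∈ {-3, -1, 2}; Q'(t) = 12(t - 3)(t + 2)(t + 3) vanishes at t ∈ {-3, -2, 3}.
Local minima of P (where P''>0): P(-3)=-54, P(2)=-304. Local minima of Q: Q(-3)=189, Q(3)=-675.
So the global minimum of L is P(2) + Q(3) + 1 = -304 − 675 + 1 = -978, attained at (2, 3).

-978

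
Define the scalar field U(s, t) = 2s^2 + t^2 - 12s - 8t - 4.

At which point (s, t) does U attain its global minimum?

U(s,t) separates as P(s) + Q(t) − 4, so its minimum is min P + min Q − 4.
P'(s) = 4s - 12 vanishes at s ∈ {3}; Q'(t) = 2(t - 4) vanishes at t ∈ {4}.
Local minima of P (where P''>0): P(3)=-18. Local minima of Q: Q(4)=-16.
So the global minimum of U is P(3) + Q(4) − 4 = -18 − 16 − 4 = -38, attained at (3, 4).

(3, 4)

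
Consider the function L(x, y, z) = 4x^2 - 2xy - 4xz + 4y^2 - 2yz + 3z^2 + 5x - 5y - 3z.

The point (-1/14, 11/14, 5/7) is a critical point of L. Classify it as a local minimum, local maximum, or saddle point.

The Hessian is constant: H = [[8, -2, -4], [-2, 8, -2], [-4, -2, 6]].
Leading principal minors: Δ₁ = 8, Δ₂ = 60, Δ₃ = 168.
All leading minors are positive, so H is positive definite: a local minimum.

local minimum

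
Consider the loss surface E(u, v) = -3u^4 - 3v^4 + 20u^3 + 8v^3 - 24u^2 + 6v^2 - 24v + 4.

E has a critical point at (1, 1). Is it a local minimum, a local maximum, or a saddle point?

The mixed partial ∂²E/∂u∂v is 0, so the Hessian at any point is diag(E_uu, E_vv) = diag(12(-3u^2 + 10u - 4), 12(-3v^2 + 4v + 1)).
At (1, 1): H = diag(36, 24).
Both eigenvalues are positive, so H is positive definite: a local minimum.

local minimum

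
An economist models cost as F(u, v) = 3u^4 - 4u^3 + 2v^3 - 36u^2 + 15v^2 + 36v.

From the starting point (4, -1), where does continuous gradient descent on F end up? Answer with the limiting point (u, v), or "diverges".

(3, -2)

F is separable, so gradient descent decouples: u follows -∂F/∂u, v follows -∂F/∂v.
∂F/∂u = 12u(u - 3)(u + 2); at u=4 this is 288, so u decreases.
∂F/∂v = 6(v + 2)(v + 3); at v=-1 this is 12, so v decreases.
u converges to its nearest critical value 3 (a local min of the u-part); v converges to -2. The iterate converges to (3, -2).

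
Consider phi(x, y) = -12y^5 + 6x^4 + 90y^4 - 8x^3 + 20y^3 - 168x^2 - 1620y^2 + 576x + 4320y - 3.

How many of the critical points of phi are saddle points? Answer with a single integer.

6

phi separates as a function of x plus a function of y, so ∇phi=0 decouples.
∂phi/∂x = 24(x - 3)(x - 2)(x + 4) = 0 at x ∈ {-4, 2, 3}; ∂phi/∂y = -60(y - 4)(y - 3)(y - 2)(y + 3) = 0 at y ∈ {-3, 2, 3, 4}.
The Hessian is diagonal: diag(phi_xx, phi_yy). Second derivatives: phi_xx(-4)=1008, phi_xx(2)=-144, phi_xx(3)=168; phi_yy(-3)=12600, phi_yy(2)=-600, phi_yy(3)=360, phi_yy(4)=-840.
Saddle points occur where the two diagonal entries have opposite signs: (-4, 2), (-4, 4), (2, -3), (2, 3), (3, 2), (3, 4). Count: 6.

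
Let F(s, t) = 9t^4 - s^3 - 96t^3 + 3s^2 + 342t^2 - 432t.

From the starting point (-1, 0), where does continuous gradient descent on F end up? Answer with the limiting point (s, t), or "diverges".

F is separable, so gradient descent decouples: s follows -∂F/∂s, t follows -∂F/∂t.
∂F/∂s = -3s(s - 2); at s=-1 this is -9, so s increases.
∂F/∂t = 36(t - 4)(t - 3)(t - 1); at t=0 this is -432, so t increases.
s converges to its nearest critical value 0 (a local min of the s-part); t converges to 1. The iterate converges to (0, 1).

(0, 1)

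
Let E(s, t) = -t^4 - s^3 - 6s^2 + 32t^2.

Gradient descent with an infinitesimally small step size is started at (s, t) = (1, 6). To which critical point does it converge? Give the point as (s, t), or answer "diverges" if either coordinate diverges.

diverges

E is separable, so gradient descent decouples: s follows -∂E/∂s, t follows -∂E/∂t.
∂E/∂s = -3s(s + 4); at s=1 this is -15, so s increases.
∂E/∂t = -4t(t - 4)(t + 4); at t=6 this is -480, so t increases.
The s-coordinate has no critical point in that direction and runs off to infinity.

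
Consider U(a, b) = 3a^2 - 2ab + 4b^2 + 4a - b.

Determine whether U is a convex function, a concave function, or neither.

U is quadratic, so its Hessian is the constant matrix H = [[6, -2], [-2, 8]].
det(H) = 44, tr(H) = 14.
det(H) > 0 and tr(H) > 0, so H is positive definite everywhere: convex.

convex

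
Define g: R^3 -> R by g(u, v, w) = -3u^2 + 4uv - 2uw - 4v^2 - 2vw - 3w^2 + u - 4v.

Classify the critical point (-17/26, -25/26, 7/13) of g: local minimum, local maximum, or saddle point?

The Hessian is constant: H = [[-6, 4, -2], [4, -8, -2], [-2, -2, -6]].
Leading principal minors: Δ₁ = -6, Δ₂ = 32, Δ₃ = -104.
The minors alternate sign starting negative (−, +, −), so H is negative definite: a local maximum.

local maximum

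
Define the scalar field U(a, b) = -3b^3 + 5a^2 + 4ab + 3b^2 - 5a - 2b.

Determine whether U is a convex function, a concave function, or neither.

The term -3b^3 is cubic, so the Hessian is not constant.
∂²U/∂b² = -18b + 6, which takes both signs as b varies (negative for sufficiently large b). A diagonal entry of the Hessian changing sign means the Hessian is neither positive- nor negative-semidefinite on all of R^2.

neither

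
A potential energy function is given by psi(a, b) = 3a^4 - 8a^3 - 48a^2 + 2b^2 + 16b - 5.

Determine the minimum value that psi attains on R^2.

-549

psi(a,b) separates as P(a) + Q(b) − 5, so its minimum is min P + min Q − 5.
P'(a) = 12a(a - 4)(a + 2) vanishes at a ∈ {-2, 0, 4}; Q'(b) = 4b + 16 vanishes at b ∈ {-4}.
Local minima of P (where P''>0): P(-2)=-80, P(4)=-512. Local minima of Q: Q(-4)=-32.
So the global minimum of psi is P(4) + Q(-4) − 5 = -512 − 32 − 5 = -549, attained at (4, -4).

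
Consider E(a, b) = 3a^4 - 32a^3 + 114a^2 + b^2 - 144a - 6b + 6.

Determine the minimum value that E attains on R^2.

E(a,b) separates as P(a) + Q(b) + 6, so its minimum is min P + min Q + 6.
P'(a) = 12(a - 4)(a - 3)(a - 1) vanishes at a ∈ {1, 3, 4}; Q'(b) = 2b - 6 vanishes at b ∈ {3}.
Local minima of P (where P''>0): P(1)=-59, P(4)=-32. Local minima of Q: Q(3)=-9.
So the global minimum of E is P(1) + Q(3) + 6 = -59 − 9 + 6 = -62, attained at (1, 3).

-62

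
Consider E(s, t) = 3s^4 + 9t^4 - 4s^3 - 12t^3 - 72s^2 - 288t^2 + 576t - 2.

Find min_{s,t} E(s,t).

-4482

E(s,t) separates as P(s) + Q(t) − 2, so its minimum is min P + min Q − 2.
P'(s) = 12s(s - 4)(s + 3) vanishes at s ∈ {-3, 0, 4}; Q'(t) = 36(t - 4)(t - 1)(t + 4) vanishes at t ∈ {-4, 1, 4}.
Local minima of P (where P''>0): P(-3)=-297, P(4)=-640. Local minima of Q: Q(-4)=-3840, Q(4)=-768.
So the global minimum of E is P(4) + Q(-4) − 2 = -640 − 3840 − 2 = -4482, attained at (4, -4).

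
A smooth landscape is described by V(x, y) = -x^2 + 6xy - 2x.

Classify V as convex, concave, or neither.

neither

V is quadratic, so its Hessian is the constant matrix H = [[-2, 6], [6, 0]].
det(H) = -36, tr(H) = -2.
det(H) < 0, so H is indefinite: neither convex nor concave.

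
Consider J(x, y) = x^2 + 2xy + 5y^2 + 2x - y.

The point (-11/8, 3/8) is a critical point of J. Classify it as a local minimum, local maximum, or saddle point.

local minimum

The Hessian of J is constant: H = [[2, 2], [2, 10]].
det(H) = 2·10 − 2² = 16.
det(H) > 0 and tr(H) = 12 > 0, so H is positive definite and the point is a local minimum.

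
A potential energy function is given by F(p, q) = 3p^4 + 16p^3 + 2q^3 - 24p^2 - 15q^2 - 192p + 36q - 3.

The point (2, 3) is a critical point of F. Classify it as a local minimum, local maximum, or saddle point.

The mixed partial ∂²F/∂p∂q is 0, so the Hessian at any point is diag(F_pp, F_qq) = diag(12(3p^2 + 8p - 4), 6(2q - 5)).
At (2, 3): H = diag(288, 6).
Both eigenvalues are positive, so H is positive definite: a local minimum.

local minimum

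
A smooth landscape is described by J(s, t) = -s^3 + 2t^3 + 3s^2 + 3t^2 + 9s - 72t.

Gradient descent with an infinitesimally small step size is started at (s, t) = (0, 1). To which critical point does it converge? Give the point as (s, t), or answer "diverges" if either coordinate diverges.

(-1, 3)

J is separable, so gradient descent decouples: s follows -∂J/∂s, t follows -∂J/∂t.
∂J/∂s = -3(s - 3)(s + 1); at s=0 this is 9, so s decreases.
∂J/∂t = 6(t - 3)(t + 4); at t=1 this is -60, so t increases.
s converges to its nearest critical value -1 (a local min of the s-part); t converges to 3. The iterate converges to (-1, 3).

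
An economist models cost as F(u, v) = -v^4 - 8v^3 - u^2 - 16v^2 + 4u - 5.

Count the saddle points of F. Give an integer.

F separates as a function of u plus a function of v, so ∇F=0 decouples.
∂F/∂u = -2(u - 2) = 0 at u ∈ {2}; ∂F/∂v = -4v(v + 2)(v + 4) = 0 at v ∈ {-4, -2, 0}.
The Hessian is diagonal: diag(F_uu, F_vv). Second derivatives: F_uu(2)=-2; F_vv(-4)=-32, F_vv(-2)=16, F_vv(0)=-32.
Saddle points occur where the two diagonal entries have opposite signs: (2, -2). Count: 1.

1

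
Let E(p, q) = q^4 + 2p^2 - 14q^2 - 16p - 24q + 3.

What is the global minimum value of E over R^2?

-146

E(p,q) separates as A(p) + B(q) + 3, so its minimum is min A + min B + 3.
A'(p) = 4p - 16 vanishes at p ∈ {4}; B'(q) = 4(q - 3)(q + 1)(q + 2) vanishes at q ∈ {-2, -1, 3}.
Local minima of A (where A''>0): A(4)=-32. Local minima of B: B(-2)=8, B(3)=-117.
So the global minimum of E is A(4) + B(3) + 3 = -32 − 117 + 3 = -146, attained at (4, 3).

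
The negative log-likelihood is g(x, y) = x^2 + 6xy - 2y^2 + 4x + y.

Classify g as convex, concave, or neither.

g is quadratic, so its Hessian is the constant matrix H = [[2, 6], [6, -4]].
det(H) = -44, tr(H) = -2.
det(H) < 0, so H is indefinite: neither convex nor concave.

neither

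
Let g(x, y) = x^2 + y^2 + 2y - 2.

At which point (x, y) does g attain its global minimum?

(0, -1)

g(x,y) separates as P(x) + Q(y) − 2, so its minimum is min P + min Q − 2.
P'(x) = 2x vanishes at x ∈ {0}; Q'(y) = 2y + 2 vanishes at y ∈ {-1}.
Local minima of P (where P''>0): P(0)=0. Local minima of Q: Q(-1)=-1.
So the global minimum of g is P(0) + Q(-1) − 2 = 0 − 1 − 2 = -3, attained at (0, -1).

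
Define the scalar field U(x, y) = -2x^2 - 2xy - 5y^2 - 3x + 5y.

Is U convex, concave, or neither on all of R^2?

concave

U is quadratic, so its Hessian is the constant matrix H = [[-4, -2], [-2, -10]].
det(H) = 36, tr(H) = -14.
det(H) > 0 and tr(H) < 0, so H is negative definite everywhere: concave.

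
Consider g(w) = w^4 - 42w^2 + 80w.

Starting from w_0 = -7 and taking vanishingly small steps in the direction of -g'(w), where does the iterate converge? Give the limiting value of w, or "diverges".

-5

g'(w) = 4(w - 4)(w - 1)(w + 5), so g'(-7) = -704.
Gradient descent moves in the -g' direction, i.e. w is increasing.
The nearest critical point in that direction is w = -5, where g'' = 216 > 0 (a local minimum). The iterate converges there.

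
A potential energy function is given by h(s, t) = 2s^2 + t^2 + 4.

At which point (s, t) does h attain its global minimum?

h(s,t) separates as P(s) + Q(t) + 4, so its minimum is min P + min Q + 4.
P'(s) = 4s vanishes at s ∈ {0}; Q'(t) = 2t vanishes at t ∈ {0}.
Local minima of P (where P''>0): P(0)=0. Local minima of Q: Q(0)=0.
So the global minimum of h is P(0) + Q(0) + 4 = 0 + 0 + 4 = 4, attained at (0, 0).

(0, 0)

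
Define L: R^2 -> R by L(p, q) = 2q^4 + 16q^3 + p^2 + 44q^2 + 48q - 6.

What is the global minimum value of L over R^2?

-24

L(p,q) separates as A(p) + B(q) − 6, so its minimum is min A + min B − 6.
A'(p) = 2p vanishes at p ∈ {0}; B'(q) = 8(q + 1)(q + 2)(q + 3) vanishes at q ∈ {-3, -2, -1}.
Local minima of A (where A''>0): A(0)=0. Local minima of B: B(-3)=-18, B(-1)=-18.
So the global minimum of L is A(0) + B(-3) − 6 = 0 − 18 − 6 = -24, attained at (0, -3).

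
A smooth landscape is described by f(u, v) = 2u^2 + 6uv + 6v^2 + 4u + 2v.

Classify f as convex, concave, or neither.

convex

f is quadratic, so its Hessian is the constant matrix H = [[4, 6], [6, 12]].
det(H) = 12, tr(H) = 16.
det(H) > 0 and tr(H) > 0, so H is positive definite everywhere: convex.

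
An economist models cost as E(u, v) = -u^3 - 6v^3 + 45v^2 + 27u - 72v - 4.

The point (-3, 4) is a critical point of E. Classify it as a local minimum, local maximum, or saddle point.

saddle point

The mixed partial ∂²E/∂u∂v is 0, so the Hessian at any point is diag(E_uu, E_vv) = diag(-6u, 18(-2v + 5)).
At (-3, 4): H = diag(18, -54).
The eigenvalues have opposite signs, so H is indefinite: a saddle point.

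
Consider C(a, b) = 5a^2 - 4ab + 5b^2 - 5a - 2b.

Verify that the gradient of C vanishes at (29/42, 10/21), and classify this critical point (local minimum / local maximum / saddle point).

local minimum

∇C = (10a - 4b - 5, -4a + 10b - 2); substituting (29/42, 10/21) gives ∇C = (0, 0), so (29/42, 10/21) is indeed a critical point.
The Hessian of C is constant: H = [[10, -4], [-4, 10]].
det(H) = 10·10 − (-4)² = 84.
det(H) > 0 and tr(H) = 20 > 0, so H is positive definite and the point is a local minimum.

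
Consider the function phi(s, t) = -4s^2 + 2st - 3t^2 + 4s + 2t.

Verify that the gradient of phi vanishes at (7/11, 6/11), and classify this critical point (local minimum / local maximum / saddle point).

local maximum

∇phi = (-8s + 2t + 4, 2s - 6t + 2); substituting (7/11, 6/11) gives ∇phi = (0, 0), so (7/11, 6/11) is indeed a critical point.
The Hessian of phi is constant: H = [[-8, 2], [2, -6]].
det(H) = (-8)·(-6) − 2² = 44.
det(H) > 0 and tr(H) = -14 < 0, so H is negative definite and the point is a local maximum.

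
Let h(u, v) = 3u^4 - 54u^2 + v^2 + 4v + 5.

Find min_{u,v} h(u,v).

h(u,v) separates as P(u) + Q(v) + 5, so its minimum is min P + min Q + 5.
P'(u) = 12u(u - 3)(u + 3) vanishes at u ∈ {-3, 0, 3}; Q'(v) = 2v + 4 vanishes at v ∈ {-2}.
Local minima of P (where P''>0): P(-3)=-243, P(3)=-243. Local minima of Q: Q(-2)=-4.
So the global minimum of h is P(-3) + Q(-2) + 5 = -243 − 4 + 5 = -242, attained at (-3, -2).

-242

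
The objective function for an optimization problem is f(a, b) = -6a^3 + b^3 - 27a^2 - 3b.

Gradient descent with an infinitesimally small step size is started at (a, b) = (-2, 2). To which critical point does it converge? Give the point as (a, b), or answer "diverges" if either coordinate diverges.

f is separable, so gradient descent decouples: a follows -∂f/∂a, b follows -∂f/∂b.
∂f/∂a = -18a(a + 3); at a=-2 this is 36, so a decreases.
∂f/∂b = 3(b - 1)(b + 1); at b=2 this is 9, so b decreases.
a converges to its nearest critical value -3 (a local min of the a-part); b converges to 1. The iterate converges to (-3, 1).

(-3, 1)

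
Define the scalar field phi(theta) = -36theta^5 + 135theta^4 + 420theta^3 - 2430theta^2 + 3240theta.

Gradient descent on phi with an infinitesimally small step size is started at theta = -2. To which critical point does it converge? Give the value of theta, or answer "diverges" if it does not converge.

-3

phi'(theta) = -180(theta - 3)(theta - 2)(theta - 1)(theta + 3), so phi'(-2) = 10800.
Gradient descent moves in the -phi' direction, i.e. theta is decreasing.
The nearest critical point in that direction is theta = -3, where phi'' = 21600 > 0 (a local minimum). The iterate converges there.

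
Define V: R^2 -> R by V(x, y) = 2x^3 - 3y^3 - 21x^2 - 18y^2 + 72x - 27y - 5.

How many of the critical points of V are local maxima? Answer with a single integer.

1

V separates as a function of x plus a function of y, so ∇V=0 decouples.
∂V/∂x = 6(x - 4)(x - 3) = 0 at x ∈ {3, 4}; ∂V/∂y = -9(y + 1)(y + 3) = 0 at y ∈ {-3, -1}.
The Hessian is diagonal: diag(V_xx, V_yy). Second derivatives: V_xx(3)=-6, V_xx(4)=6; V_yy(-3)=18, V_yy(-1)=-18.
Local maxima occur where both diagonal entries negative: (3, -1). Count: 1.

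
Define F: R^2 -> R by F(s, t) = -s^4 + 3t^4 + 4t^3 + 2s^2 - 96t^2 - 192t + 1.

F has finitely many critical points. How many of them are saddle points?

F separates as a function of s plus a function of t, so ∇F=0 decouples.
∂F/∂s = -4s(s - 1)(s + 1) = 0 at s ∈ {-1, 0, 1}; ∂F/∂t = 12(t - 4)(t + 1)(t + 4) = 0 at t ∈ {-4, -1, 4}.
The Hessian is diagonal: diag(F_ss, F_tt). Second derivatives: F_ss(-1)=-8, F_ss(0)=4, F_ss(1)=-8; F_tt(-4)=288, F_tt(-1)=-180, F_tt(4)=480.
Saddle points occur where the two diagonal entries have opposite signs: (-1, -4), (-1, 4), (0, -1), (1, -4), (1, 4). Count: 5.

5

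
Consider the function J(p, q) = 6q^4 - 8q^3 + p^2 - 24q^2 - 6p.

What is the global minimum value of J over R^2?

J(p,q) separates as A(p) + B(q), so its minimum is min A + min B.
A'(p) = 2p - 6 vanishes at p ∈ {3}; B'(q) = 24q(q - 2)(q + 1) vanishes at q ∈ {-1, 0, 2}.
Local minima of A (where A''>0): A(3)=-9. Local minima of B: B(-1)=-10, B(2)=-64.
So the global minimum of J is A(3) + B(2) = -9 − 64 = -73, attained at (3, 2).

-73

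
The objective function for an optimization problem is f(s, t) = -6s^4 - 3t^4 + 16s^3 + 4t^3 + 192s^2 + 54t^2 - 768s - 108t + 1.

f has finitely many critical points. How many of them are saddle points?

f separates as a function of s plus a function of t, so ∇f=0 decouples.
∂f/∂s = -24(s - 4)(s - 2)(s + 4) = 0 at s ∈ {-4, 2, 4}; ∂f/∂t = -12(t - 3)(t - 1)(t + 3) = 0 at t ∈ {-3, 1, 3}.
The Hessian is diagonal: diag(f_ss, f_tt). Second derivatives: f_ss(-4)=-1152, f_ss(2)=288, f_ss(4)=-384; f_tt(-3)=-288, f_tt(1)=96, f_tt(3)=-144.
Saddle points occur where the two diagonal entries have opposite signs: (-4, 1), (2, -3), (2, 3), (4, 1). Count: 4.

4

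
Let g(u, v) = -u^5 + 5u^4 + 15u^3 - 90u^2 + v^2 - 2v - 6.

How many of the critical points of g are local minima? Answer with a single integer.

2

g separates as a function of u plus a function of v, so ∇g=0 decouples.
∂g/∂u = -5u(u - 4)(u - 3)(u + 3) = 0 at u ∈ {-3, 0, 3, 4}; ∂g/∂v = 2(v - 1) = 0 at v ∈ {1}.
The Hessian is diagonal: diag(g_uu, g_vv). Second derivatives: g_uu(-3)=630, g_uu(0)=-180, g_uu(3)=90, g_uu(4)=-140; g_vv(1)=2.
Local minima occur where both diagonal entries positive: (-3, 1), (3, 1). Count: 2.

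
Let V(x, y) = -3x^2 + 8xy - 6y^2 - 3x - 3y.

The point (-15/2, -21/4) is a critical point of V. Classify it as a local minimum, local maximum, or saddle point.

The Hessian of V is constant: H = [[-6, 8], [8, -12]].
det(H) = (-6)·(-12) − 8² = 8.
det(H) > 0 and tr(H) = -18 < 0, so H is negative definite and the point is a local maximum.

local maximum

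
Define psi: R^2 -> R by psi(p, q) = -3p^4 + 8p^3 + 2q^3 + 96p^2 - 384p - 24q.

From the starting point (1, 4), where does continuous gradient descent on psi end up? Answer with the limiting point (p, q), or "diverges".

psi is separable, so gradient descent decouples: p follows -∂psi/∂p, q follows -∂psi/∂q.
∂psi/∂p = -12(p - 4)(p - 2)(p + 4); at p=1 this is -180, so p increases.
∂psi/∂q = 6(q - 2)(q + 2); at q=4 this is 72, so q decreases.
p converges to its nearest critical value 2 (a local min of the p-part); q converges to 2. The iterate converges to (2, 2).

(2, 2)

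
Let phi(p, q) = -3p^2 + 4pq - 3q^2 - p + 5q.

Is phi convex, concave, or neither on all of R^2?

concave

phi is quadratic, so its Hessian is the constant matrix H = [[-6, 4], [4, -6]].
det(H) = 20, tr(H) = -12.
det(H) > 0 and tr(H) < 0, so H is negative definite everywhere: concave.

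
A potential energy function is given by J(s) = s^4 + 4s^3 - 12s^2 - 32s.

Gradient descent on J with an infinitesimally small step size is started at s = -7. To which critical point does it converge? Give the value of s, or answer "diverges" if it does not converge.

-4

J'(s) = 4(s - 2)(s + 1)(s + 4), so J'(-7) = -648.
Gradient descent moves in the -J' direction, i.e. s is increasing.
The nearest critical point in that direction is s = -4, where J'' = 72 > 0 (a local minimum). The iterate converges there.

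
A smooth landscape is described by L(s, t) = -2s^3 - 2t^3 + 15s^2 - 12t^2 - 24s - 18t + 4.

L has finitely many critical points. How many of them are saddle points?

2

L separates as a function of s plus a function of t, so ∇L=0 decouples.
∂L/∂s = -6(s - 4)(s - 1) = 0 at s ∈ {1, 4}; ∂L/∂t = -6(t + 1)(t + 3) = 0 at t ∈ {-3, -1}.
The Hessian is diagonal: diag(L_ss, L_tt). Second derivatives: L_ss(1)=18, L_ss(4)=-18; L_tt(-3)=12, L_tt(-1)=-12.
Saddle points occur where the two diagonal entries have opposite signs: (1, -1), (4, -3). Count: 2.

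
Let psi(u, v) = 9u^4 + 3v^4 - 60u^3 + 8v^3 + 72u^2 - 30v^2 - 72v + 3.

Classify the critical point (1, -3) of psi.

saddle point

The mixed partial ∂²psi/∂u∂v is 0, so the Hessian at any point is diag(psi_uu, psi_vv) = diag(36(3u^2 - 10u + 4), 12(3v^2 + 4v - 5)).
At (1, -3): H = diag(-108, 120).
The eigenvalues have opposite signs, so H is indefinite: a saddle point.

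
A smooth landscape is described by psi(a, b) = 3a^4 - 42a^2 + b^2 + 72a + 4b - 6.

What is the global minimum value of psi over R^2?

psi(a,b) separates as P(a) + Q(b) − 6, so its minimum is min P + min Q − 6.
P'(a) = 12(a - 2)(a - 1)(a + 3) vanishes at a ∈ {-3, 1, 2}; Q'(b) = 2b + 4 vanishes at b ∈ {-2}.
Local minima of P (where P''>0): P(-3)=-351, P(2)=24. Local minima of Q: Q(-2)=-4.
So the global minimum of psi is P(-3) + Q(-2) − 6 = -351 − 4 − 6 = -361, attained at (-3, -2).

-361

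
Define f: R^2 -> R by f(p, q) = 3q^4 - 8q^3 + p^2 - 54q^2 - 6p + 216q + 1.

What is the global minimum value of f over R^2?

f(p,q) separates as A(p) + B(q) + 1, so its minimum is min A + min B + 1.
A'(p) = 2p - 6 vanishes at p ∈ {3}; B'(q) = 12(q - 3)(q - 2)(q + 3) vanishes at q ∈ {-3, 2, 3}.
Local minima of A (where A''>0): A(3)=-9. Local minima of B: B(-3)=-675, B(3)=189.
So the global minimum of f is A(3) + B(-3) + 1 = -9 − 675 + 1 = -683, attained at (3, -3).

-683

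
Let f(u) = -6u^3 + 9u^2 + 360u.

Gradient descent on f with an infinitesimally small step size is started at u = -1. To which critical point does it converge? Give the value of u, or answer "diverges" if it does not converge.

-4

f'(u) = -18(u - 5)(u + 4), so f'(-1) = 324.
Gradient descent moves in the -f' direction, i.e. u is decreasing.
The nearest critical point in that direction is u = -4, where f'' = 162 > 0 (a local minimum). The iterate converges there.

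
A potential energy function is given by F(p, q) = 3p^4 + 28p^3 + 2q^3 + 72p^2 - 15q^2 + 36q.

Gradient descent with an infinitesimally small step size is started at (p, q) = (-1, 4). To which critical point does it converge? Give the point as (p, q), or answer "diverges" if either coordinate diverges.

(0, 3)

F is separable, so gradient descent decouples: p follows -∂F/∂p, q follows -∂F/∂q.
∂F/∂p = 12p(p + 3)(p + 4); at p=-1 this is -72, so p increases.
∂F/∂q = 6(q - 3)(q - 2); at q=4 this is 12, so q decreases.
p converges to its nearest critical value 0 (a local min of the p-part); q converges to 3. The iterate converges to (0, 3).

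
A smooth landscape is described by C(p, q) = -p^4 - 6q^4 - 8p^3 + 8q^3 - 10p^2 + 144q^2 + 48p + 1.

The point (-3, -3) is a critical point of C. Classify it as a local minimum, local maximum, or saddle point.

The mixed partial ∂²C/∂p∂q is 0, so the Hessian at any point is diag(C_pp, C_qq) = diag(-4(3p^2 + 12p + 5), 24(-3q^2 + 2q + 12)).
At (-3, -3): H = diag(16, -504).
The eigenvalues have opposite signs, so H is indefinite: a saddle point.

saddle point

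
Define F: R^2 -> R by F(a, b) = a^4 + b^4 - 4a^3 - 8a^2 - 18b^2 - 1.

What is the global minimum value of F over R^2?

F(a,b) separates as P(a) + Q(b) − 1, so its minimum is min P + min Q − 1.
P'(a) = 4a(a - 4)(a + 1) vanishes at a ∈ {-1, 0, 4}; Q'(b) = 4b(b - 3)(b + 3) vanishes at b ∈ {-3, 0, 3}.
Local minima of P (where P''>0): P(-1)=-3, P(4)=-128. Local minima of Q: Q(-3)=-81, Q(3)=-81.
So the global minimum of F is P(4) + Q(-3) − 1 = -128 − 81 − 1 = -210, attained at (4, -3).

-210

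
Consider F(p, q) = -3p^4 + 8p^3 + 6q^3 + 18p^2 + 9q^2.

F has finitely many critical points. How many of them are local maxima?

F separates as a function of p plus a function of q, so ∇F=0 decouples.
∂F/∂p = -12p(p - 3)(p + 1) = 0 at p ∈ {-1, 0, 3}; ∂F/∂q = 18q(q + 1) = 0 at q ∈ {-1, 0}.
The Hessian is diagonal: diag(F_pp, F_qq). Second derivatives: F_pp(-1)=-48, F_pp(0)=36, F_pp(3)=-144; F_qq(-1)=-18, F_qq(0)=18.
Local maxima occur where both diagonal entries negative: (-1, -1), (3, -1). Count: 2.

2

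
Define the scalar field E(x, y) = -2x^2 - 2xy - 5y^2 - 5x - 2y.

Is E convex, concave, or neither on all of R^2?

concave

E is quadratic, so its Hessian is the constant matrix H = [[-4, -2], [-2, -10]].
det(H) = 36, tr(H) = -14.
det(H) > 0 and tr(H) < 0, so H is negative definite everywhere: concave.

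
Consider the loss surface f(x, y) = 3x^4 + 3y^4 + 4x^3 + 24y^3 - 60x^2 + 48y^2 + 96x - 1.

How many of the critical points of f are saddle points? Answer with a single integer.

f separates as a function of x plus a function of y, so ∇f=0 decouples.
∂f/∂x = 12(x - 2)(x - 1)(x + 4) = 0 at x ∈ {-4, 1, 2}; ∂f/∂y = 12y(y + 2)(y + 4) = 0 at y ∈ {-4, -2, 0}.
The Hessian is diagonal: diag(f_xx, f_yy). Second derivatives: f_xx(-4)=360, f_xx(1)=-60, f_xx(2)=72; f_yy(-4)=96, f_yy(-2)=-48, f_yy(0)=96.
Saddle points occur where the two diagonal entries have opposite signs: (-4, -2), (1, -4), (1, 0), (2, -2). Count: 4.

4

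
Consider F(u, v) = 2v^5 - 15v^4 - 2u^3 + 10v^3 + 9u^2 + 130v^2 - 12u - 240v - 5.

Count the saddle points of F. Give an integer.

4

F separates as a function of u plus a function of v, so ∇F=0 decouples.
∂F/∂u = -6(u - 2)(u - 1) = 0 at u ∈ {1, 2}; ∂F/∂v = 10(v - 4)(v - 3)(v - 1)(v + 2) = 0 at v ∈ {-2, 1, 3, 4}.
The Hessian is diagonal: diag(F_uu, F_vv). Second derivatives: F_uu(1)=6, F_uu(2)=-6; F_vv(-2)=-900, F_vv(1)=180, F_vv(3)=-100, F_vv(4)=180.
Saddle points occur where the two diagonal entries have opposite signs: (1, -2), (1, 3), (2, 1), (2, 4). Count: 4.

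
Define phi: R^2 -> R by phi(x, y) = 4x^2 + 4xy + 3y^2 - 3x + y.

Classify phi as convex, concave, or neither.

phi is quadratic, so its Hessian is the constant matrix H = [[8, 4], [4, 6]].
det(H) = 32, tr(H) = 14.
det(H) > 0 and tr(H) > 0, so H is positive definite everywhere: convex.

convex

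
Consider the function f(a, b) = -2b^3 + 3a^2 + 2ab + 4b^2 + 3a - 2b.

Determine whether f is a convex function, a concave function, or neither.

neither

The term -2b^3 is cubic, so the Hessian is not constant.
∂²f/∂b² = -12b + 8, which takes both signs as b varies (negative for sufficiently large b). A diagonal entry of the Hessian changing sign means the Hessian is neither positive- nor negative-semidefinite on all of R^2.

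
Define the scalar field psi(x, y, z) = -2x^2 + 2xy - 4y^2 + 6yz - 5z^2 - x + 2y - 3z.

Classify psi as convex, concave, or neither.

concave

psi is quadratic, so its Hessian is the constant matrix H = [[-4, 2, 0], [2, -8, 6], [0, 6, -10]].
Leading principal minors: -4, 28, -136.
Signs alternate −, +, − ⇒ H ≺ 0 ⇒ concave.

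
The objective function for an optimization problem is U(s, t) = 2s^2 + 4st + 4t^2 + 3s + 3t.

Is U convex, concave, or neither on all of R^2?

U is quadratic, so its Hessian is the constant matrix H = [[4, 4], [4, 8]].
det(H) = 16, tr(H) = 12.
det(H) > 0 and tr(H) > 0, so H is positive definite everywhere: convex.

convex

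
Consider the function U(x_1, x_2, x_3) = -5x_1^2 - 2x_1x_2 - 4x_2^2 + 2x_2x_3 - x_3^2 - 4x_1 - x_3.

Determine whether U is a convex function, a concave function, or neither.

concave

U is quadratic, so its Hessian is the constant matrix H = [[-10, -2, 0], [-2, -8, 2], [0, 2, -2]].
Leading principal minors: -10, 76, -112.
Signs alternate −, +, − ⇒ H ≺ 0 ⇒ concave.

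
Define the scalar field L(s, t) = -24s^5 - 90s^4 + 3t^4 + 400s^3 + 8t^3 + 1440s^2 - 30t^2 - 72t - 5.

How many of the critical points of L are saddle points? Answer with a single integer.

6

L separates as a function of s plus a function of t, so ∇L=0 decouples.
∂L/∂s = -120s(s - 3)(s + 2)(s + 4) = 0 at s ∈ {-4, -2, 0, 3}; ∂L/∂t = 12(t - 2)(t + 1)(t + 3) = 0 at t ∈ {-3, -1, 2}.
The Hessian is diagonal: diag(L_ss, L_tt). Second derivatives: L_ss(-4)=6720, L_ss(-2)=-2400, L_ss(0)=2880, L_ss(3)=-12600; L_tt(-3)=120, L_tt(-1)=-72, L_tt(2)=180.
Saddle points occur where the two diagonal entries have opposite signs: (-4, -1), (-2, -3), (-2, 2), (0, -1), (3, -3), (3, 2). Count: 6.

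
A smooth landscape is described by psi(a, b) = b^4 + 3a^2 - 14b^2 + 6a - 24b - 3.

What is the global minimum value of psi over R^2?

psi(a,b) separates as P(a) + Q(b) − 3, so its minimum is min P + min Q − 3.
P'(a) = 6a + 6 vanishes at a ∈ {-1}; Q'(b) = 4(b - 3)(b + 1)(b + 2) vanishes at b ∈ {-2, -1, 3}.
Local minima of P (where P''>0): P(-1)=-3. Local minima of Q: Q(-2)=8, Q(3)=-117.
So the global minimum of psi is P(-1) + Q(3) − 3 = -3 − 117 − 3 = -123, attained at (-1, 3).

-123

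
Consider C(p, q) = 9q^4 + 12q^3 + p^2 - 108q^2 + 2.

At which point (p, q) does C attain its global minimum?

(0, -3)

C(p,q) separates as A(p) + B(q) + 2, so its minimum is min A + min B + 2.
A'(p) = 2p vanishes at p ∈ {0}; B'(q) = 36q(q - 2)(q + 3) vanishes at q ∈ {-3, 0, 2}.
Local minima of A (where A''>0): A(0)=0. Local minima of B: B(-3)=-567, B(2)=-192.
So the global minimum of C is A(0) + B(-3) + 2 = 0 − 567 + 2 = -565, attained at (0, -3).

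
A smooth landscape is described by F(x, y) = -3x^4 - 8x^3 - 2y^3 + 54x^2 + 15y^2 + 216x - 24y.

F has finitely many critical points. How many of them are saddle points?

F separates as a function of x plus a function of y, so ∇F=0 decouples.
∂F/∂x = -12(x - 3)(x + 2)(x + 3) = 0 at x ∈ {-3, -2, 3}; ∂F/∂y = -6(y - 4)(y - 1) = 0 at y ∈ {1, 4}.
The Hessian is diagonal: diag(F_xx, F_yy). Second derivatives: F_xx(-3)=-72, F_xx(-2)=60, F_xx(3)=-360; F_yy(1)=18, F_yy(4)=-18.
Saddle points occur where the two diagonal entries have opposite signs: (-3, 1), (-2, 4), (3, 1). Count: 3.

3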